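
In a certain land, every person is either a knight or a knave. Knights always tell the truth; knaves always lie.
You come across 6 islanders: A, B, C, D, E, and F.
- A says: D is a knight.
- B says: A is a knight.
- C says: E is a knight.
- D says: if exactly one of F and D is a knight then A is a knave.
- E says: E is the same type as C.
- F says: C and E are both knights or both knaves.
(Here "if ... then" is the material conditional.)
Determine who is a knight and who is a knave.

A is a knight, B is a knight, C is a knight, D is a knight, E is a knight, and F is a knight.

A is a knight, and the claim "D is a knight" is indeed true.
Since B is a knight, "A is a knight" needs to be true, which holds.
C (knight): "E is a knight" — true. ✓
D (knight): "if exactly one of F and D is a knight then A is a knave" — true. ✓
E (knight): "E is the same type as C" — true. ✓
As a knight, F's statement "C and E are both knights or both knaves" should be true; it is.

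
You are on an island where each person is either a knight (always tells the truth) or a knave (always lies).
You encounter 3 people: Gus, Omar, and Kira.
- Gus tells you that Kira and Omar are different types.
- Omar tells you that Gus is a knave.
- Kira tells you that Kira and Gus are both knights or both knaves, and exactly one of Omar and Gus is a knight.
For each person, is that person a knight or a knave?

Gus is a knight, Omar is a knave, and Kira is a knight.

Suppose Gus is a knave. Then Gus's statement "Kira and Omar are different types" would have to be false. Checking the 4 ways to assign the others, none is consistent with every speaker.
(For instance, with Omar=knave, Kira=knight, Gus's claim "Kira and Omar are different types" comes out true where it would need to be false.)
So Gus must be a knight, making "Kira and Omar are different types" true. Taking Gus=knight, Omar=knave, Kira=knight, each remaining statement checks out:
  Omar (knave): "Gus is a knave" — false. ✓
  Kira (knight): "Kira and Gus are both knights or both knaves, and exactly one of Omar and Gus is a knight" — true. ✓
This is the unique consistent assignment.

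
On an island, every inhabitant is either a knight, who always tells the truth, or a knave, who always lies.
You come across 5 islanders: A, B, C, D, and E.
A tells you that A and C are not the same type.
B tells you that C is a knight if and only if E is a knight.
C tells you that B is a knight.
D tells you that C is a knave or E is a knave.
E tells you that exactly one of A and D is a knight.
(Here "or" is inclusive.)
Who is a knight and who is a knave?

A is a knave, B is a knave, C is a knave, D is a knight, and E is a knight.

A is a knave; "A and C are not the same type" is False, as required.
B is a knave, and the claim "C is a knight if and only if E is a knight" is indeed False.
Since C is a knave, "B is a knight" needs to be False, which holds.
D (knight): "C is a knave or E is a knave" — true. ✓
Since E is a knight, "exactly one of A and D is a knight" needs to be true, which holds.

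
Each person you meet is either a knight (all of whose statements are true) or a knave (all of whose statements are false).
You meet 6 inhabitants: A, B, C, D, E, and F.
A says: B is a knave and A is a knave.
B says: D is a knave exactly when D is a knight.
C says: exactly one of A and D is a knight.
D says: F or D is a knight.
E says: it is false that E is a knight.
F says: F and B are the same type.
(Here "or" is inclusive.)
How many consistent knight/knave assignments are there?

0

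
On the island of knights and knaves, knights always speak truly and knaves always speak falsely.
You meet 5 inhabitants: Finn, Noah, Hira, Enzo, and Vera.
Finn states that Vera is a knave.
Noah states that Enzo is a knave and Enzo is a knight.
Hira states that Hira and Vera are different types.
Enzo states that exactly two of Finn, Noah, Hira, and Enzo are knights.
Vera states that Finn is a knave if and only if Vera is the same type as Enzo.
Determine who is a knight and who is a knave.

Finn (knight): "Vera is a knave" — true. ✓
Noah is a knave; "Enzo is a knave and Enzo is a knight" is False, as required.
Since Hira is a knave, "Hira and Vera are different types" needs to be False, which holds.
As a knave, Enzo's statement "exactly two of Finn, Noah, Hira, and Enzo are knights" should be False; it is.
Since Vera is a knave, "Finn is a knave if and only if Vera is the same type as Enzo" needs to be False, which holds.

Finn is a knight, Noah is a knave, Hira is a knave, Enzo is a knave, and Vera is a knave.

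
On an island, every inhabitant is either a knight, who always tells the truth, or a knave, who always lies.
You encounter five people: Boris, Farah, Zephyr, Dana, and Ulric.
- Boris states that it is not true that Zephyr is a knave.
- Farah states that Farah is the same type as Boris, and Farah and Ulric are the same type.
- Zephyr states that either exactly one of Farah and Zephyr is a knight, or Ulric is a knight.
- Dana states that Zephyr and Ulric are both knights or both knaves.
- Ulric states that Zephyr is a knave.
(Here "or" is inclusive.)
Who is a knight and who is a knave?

Boris is a knight, Farah is a knave, Zephyr is a knight, Dana is a knave, and Ulric is a knave.

Boris is a knight, so "it is not true that Zephyr is a knave" must be True — and it is.
Since Farah is a knave, "Farah is the same type as Boris, and Farah and Ulric are the same type" needs to be false, which holds.
As a knight, Zephyr's statement "either exactly one of Farah and Zephyr is a knight, or Ulric is a knight" should be True; it is.
As a knave, Dana's statement "Zephyr and Ulric are both knights or both knaves" should be false; it is.
Ulric is a knave, and the claim "Zephyr is a knave" is indeed false.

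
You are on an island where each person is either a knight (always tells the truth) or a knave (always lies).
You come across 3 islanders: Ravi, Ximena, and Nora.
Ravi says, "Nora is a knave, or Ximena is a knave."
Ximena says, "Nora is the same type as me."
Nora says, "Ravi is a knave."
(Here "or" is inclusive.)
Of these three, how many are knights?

The unique consistent assignment is Ravi=knave, Ximena=knight, Nora=knight.
That has 2 knights.

2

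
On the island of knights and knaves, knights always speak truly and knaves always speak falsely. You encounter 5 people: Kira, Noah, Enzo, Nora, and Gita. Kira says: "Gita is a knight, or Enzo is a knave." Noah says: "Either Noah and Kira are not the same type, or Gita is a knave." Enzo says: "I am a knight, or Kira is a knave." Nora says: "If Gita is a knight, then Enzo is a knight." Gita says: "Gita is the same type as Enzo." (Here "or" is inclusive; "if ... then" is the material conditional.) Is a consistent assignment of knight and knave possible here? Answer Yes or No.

Yes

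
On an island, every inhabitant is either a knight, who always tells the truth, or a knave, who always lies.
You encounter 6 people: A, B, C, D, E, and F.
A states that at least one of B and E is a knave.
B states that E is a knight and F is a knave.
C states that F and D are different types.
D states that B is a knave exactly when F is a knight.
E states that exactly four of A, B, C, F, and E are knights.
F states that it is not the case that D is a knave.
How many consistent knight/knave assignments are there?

2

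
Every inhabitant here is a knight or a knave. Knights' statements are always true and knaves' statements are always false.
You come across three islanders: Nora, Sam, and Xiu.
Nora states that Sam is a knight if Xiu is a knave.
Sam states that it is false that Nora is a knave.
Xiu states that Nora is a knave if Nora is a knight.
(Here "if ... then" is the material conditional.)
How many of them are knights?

The unique consistent assignment is Nora=knight, Sam=knight, Xiu=knave.
That has 2 knights.

2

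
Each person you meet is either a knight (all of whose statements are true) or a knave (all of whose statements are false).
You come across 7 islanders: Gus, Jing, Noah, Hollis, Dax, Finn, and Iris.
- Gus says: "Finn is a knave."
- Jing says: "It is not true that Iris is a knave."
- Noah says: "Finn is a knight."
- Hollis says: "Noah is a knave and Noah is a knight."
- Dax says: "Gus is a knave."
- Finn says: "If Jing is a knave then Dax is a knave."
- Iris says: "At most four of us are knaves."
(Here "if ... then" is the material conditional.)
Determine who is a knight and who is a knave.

As a knave, Gus's statement "Finn is a knave" should be false; it is.
Jing is a knight; "it is not true that Iris is a knave" is True, as required.
Since Noah is a knight, "Finn is a knight" needs to be True, which holds.
Hollis is a knave; "Noah is a knave and Noah is a knight" is false, as required.
Dax is a knight, so "Gus is a knave" must be True — and it is.
As a knight, Finn's statement "if Jing is a knave then Dax is a knave" should be True; it is.
As a knight, Iris's statement "at most four of us are knaves" should be True; it is.

Gus is a knave, Jing is a knight, Noah is a knight, Hollis is a knave, Dax is a knight, Finn is a knight, and Iris is a knight.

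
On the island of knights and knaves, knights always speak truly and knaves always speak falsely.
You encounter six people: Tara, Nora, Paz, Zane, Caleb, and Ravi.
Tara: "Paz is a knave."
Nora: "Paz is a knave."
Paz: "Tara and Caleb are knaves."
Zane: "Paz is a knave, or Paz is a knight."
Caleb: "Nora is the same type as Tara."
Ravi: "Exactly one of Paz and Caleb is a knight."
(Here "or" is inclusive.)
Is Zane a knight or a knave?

Zane is a knight.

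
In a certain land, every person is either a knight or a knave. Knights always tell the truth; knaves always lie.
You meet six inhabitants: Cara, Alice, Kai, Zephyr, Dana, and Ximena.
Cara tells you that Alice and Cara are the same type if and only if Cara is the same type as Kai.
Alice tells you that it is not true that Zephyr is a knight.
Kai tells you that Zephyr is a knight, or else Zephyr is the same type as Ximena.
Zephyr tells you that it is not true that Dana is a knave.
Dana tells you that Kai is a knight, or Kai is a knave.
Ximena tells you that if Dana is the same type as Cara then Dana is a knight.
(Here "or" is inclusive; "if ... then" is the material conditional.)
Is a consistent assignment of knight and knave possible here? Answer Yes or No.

One consistent assignment: Cara=knave, Alice=knave, Kai=knight, Zephyr=knight, Dana=knight, Ximena=knight.

Yes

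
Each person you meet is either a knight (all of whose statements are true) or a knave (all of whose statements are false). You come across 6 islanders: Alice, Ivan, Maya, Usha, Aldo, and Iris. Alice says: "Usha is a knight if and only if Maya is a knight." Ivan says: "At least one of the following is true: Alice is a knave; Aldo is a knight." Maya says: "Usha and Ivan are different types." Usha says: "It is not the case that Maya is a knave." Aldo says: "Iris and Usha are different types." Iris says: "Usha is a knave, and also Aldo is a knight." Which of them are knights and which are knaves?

As a knight, Alice's statement "Usha is a knight if and only if Maya is a knight" should be true; it is.
Ivan is a knave, so "at least one of the following is true: Alice is a knave; Aldo is a knight" must be False — and it is.
Maya is a knave, and the claim "Usha and Ivan are different types" is indeed False.
Usha (knave): "it is not the case that Maya is a knave" — False. ✓
Aldo is a knave, so "Iris and Usha are different types" must be False — and it is.
As a knave, Iris's statement "Usha is a knave, and also Aldo is a knight" should be False; it is.

Alice is a knight, Ivan is a knave, Maya is a knave, Usha is a knave, Aldo is a knave, and Iris is a knave.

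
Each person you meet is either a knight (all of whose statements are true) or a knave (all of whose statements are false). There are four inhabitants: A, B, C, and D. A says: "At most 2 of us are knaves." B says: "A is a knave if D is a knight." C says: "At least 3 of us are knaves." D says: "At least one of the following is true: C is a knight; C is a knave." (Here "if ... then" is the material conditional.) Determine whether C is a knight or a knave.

C is a knave.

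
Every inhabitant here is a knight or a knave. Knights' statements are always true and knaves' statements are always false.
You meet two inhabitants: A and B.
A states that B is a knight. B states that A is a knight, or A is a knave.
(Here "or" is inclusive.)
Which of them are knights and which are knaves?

A is a knight and B is a knight.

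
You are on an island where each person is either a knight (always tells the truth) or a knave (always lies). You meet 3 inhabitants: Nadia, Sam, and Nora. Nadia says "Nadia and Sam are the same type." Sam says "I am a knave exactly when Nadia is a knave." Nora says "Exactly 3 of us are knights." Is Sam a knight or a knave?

Consistent assignments: {Nadia=knight, Sam=knight, Nora=knight}; {Nadia=knight, Sam=knight, Nora=knave}
In every consistent assignment, Sam is a knight.

Sam is a knight.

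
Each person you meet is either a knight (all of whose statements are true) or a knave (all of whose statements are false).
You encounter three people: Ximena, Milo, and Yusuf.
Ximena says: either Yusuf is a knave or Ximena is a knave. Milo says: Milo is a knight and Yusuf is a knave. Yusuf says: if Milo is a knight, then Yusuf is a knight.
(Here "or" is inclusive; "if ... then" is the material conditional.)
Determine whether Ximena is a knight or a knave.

Ximena is a knight.

Consistent assignments: {Ximena=knight, Milo=knight, Yusuf=knave}
In every consistent assignment, Ximena is a knight.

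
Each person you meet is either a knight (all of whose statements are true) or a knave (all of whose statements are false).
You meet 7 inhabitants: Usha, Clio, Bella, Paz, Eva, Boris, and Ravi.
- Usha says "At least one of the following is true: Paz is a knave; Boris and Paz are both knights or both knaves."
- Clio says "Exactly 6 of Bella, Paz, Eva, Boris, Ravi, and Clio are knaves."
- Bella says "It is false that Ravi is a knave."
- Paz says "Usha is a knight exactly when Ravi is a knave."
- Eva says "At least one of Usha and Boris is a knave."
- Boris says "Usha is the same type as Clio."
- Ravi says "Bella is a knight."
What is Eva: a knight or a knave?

Eva is a knight.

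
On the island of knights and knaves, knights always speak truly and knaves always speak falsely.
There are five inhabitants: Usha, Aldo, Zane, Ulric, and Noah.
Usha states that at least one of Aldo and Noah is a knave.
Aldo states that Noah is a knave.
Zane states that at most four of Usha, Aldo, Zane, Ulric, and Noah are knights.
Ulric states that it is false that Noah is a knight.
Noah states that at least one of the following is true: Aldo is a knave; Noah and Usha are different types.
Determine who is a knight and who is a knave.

Usha is a knight, and the claim "at least one of Aldo and Noah is a knave" is indeed True.
Aldo is a knave; "Noah is a knave" is False, as required.
Zane (knight): "at most four of Usha, Aldo, Zane, Ulric, and Noah are knights" — True. ✓
Ulric (knave): "it is false that Noah is a knight" — False. ✓
Noah is a knight; "at least one of the following is true: Aldo is a knave; Noah and Usha are different types" is True, as required.

Usha is a knight, Aldo is a knave, Zane is a knight, Ulric is a knave, and Noah is a knight.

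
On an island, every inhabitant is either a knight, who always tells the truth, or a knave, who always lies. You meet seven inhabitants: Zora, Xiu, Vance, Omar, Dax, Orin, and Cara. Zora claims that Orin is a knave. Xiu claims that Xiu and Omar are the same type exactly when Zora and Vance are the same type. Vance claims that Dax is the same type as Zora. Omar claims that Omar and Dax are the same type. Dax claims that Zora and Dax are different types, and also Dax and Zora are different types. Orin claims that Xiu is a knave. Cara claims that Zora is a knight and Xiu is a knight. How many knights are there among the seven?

The unique consistent assignment is Zora=knave, Xiu=knave, Vance=knave, Omar=knight, Dax=knight, Orin=knight, Cara=knave.
That has 3 knights.

3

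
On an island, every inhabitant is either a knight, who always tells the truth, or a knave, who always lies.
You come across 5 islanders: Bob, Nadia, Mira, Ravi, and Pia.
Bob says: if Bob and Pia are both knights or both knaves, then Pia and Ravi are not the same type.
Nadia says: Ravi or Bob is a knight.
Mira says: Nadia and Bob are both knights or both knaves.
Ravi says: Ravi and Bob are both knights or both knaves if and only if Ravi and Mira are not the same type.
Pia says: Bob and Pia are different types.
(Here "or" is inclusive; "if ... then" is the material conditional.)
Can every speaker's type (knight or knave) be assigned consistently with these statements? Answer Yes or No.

No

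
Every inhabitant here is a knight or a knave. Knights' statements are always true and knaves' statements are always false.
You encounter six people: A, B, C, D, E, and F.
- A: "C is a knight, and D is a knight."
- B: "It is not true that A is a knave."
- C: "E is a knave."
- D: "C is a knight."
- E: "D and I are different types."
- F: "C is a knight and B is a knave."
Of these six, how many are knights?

1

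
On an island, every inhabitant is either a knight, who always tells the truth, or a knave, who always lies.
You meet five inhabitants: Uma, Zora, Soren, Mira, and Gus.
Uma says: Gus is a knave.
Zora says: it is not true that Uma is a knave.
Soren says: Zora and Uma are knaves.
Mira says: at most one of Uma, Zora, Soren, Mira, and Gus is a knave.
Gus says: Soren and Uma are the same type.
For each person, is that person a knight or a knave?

Knights: Uma and Zora. Knaves: Soren, Mira, and Gus.

Uma is a knight; "Gus is a knave" is true, as required.
Zora is a knight; "it is not true that Uma is a knave" is true, as required.
Soren is a knave, and the claim "Zora and Uma are knaves" is indeed False.
Mira (knave): "at most one of Uma, Zora, Soren, Mira, and Gus is a knave" — False. ✓
Gus is a knave; "Soren and Uma are the same type" is False, as required.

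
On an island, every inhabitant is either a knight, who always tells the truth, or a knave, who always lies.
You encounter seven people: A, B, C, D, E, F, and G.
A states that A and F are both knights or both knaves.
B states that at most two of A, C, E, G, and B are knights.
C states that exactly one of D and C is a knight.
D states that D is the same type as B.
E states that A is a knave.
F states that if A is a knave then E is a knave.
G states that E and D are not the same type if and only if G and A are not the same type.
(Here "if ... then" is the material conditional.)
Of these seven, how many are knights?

The unique consistent assignment is A=knight, B=knight, C=knave, D=knave, E=knave, F=knight, G=knave.
That has 3 knights.

3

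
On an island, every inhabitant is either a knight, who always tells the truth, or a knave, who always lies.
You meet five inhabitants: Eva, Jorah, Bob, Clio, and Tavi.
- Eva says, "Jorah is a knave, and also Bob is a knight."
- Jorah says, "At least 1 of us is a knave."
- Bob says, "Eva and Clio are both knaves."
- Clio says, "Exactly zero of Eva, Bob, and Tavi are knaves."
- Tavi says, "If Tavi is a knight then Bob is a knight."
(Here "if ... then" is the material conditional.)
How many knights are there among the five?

3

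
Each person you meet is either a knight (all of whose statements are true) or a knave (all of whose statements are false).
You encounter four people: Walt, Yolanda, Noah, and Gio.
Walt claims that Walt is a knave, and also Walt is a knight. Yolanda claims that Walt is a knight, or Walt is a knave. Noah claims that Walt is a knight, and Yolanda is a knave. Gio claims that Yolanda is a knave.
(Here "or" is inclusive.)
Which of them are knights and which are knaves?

Knights: Yolanda. Knaves: Walt, Noah, and Gio.

As a knave, Walt's statement "Walt is a knave, and also Walt is a knight" should be False; it is.
Since Yolanda is a knight, "Walt is a knight, or Walt is a knave" needs to be True, which holds.
As a knave, Noah's statement "Walt is a knight, and Yolanda is a knave" should be False; it is.
Gio is a knave, and the claim "Yolanda is a knave" is indeed False.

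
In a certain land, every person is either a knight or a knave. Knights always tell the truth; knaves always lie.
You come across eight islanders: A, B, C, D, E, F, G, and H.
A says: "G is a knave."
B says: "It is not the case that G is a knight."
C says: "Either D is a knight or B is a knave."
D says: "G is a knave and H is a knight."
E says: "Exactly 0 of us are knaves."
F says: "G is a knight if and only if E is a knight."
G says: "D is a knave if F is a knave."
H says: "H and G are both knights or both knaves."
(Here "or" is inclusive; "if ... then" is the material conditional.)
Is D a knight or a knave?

D is a knave.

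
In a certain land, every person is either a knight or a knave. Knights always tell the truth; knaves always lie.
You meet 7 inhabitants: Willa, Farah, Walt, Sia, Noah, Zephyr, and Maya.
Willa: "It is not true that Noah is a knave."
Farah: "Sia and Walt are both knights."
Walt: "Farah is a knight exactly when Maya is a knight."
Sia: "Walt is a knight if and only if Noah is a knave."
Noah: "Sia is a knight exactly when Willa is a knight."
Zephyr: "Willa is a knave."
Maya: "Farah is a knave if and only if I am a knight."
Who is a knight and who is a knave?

As a knight, Willa's statement "it is not true that Noah is a knave" should be True; it is.
Farah is a knave; "Sia and Walt are both knights" is False, as required.
Since Walt is a knave, "Farah is a knight exactly when Maya is a knight" needs to be False, which holds.
As a knight, Sia's statement "Walt is a knight if and only if Noah is a knave" should be True; it is.
Noah is a knight, and the claim "Sia is a knight exactly when Willa is a knight" is indeed True.
Zephyr (knave): "Willa is a knave" — False. ✓
As a knight, Maya's statement "Farah is a knave if and only if I am a knight" should be True; it is.

Willa is a knight, Farah is a knave, Walt is a knave, Sia is a knight, Noah is a knight, Zephyr is a knave, and Maya is a knight.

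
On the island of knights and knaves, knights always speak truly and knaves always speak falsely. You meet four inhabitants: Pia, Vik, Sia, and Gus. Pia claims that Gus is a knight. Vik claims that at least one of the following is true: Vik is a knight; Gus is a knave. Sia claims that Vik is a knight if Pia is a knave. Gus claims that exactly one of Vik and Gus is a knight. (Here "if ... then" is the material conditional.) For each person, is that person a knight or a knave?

Pia is a knight, Vik is a knave, Sia is a knight, and Gus is a knight.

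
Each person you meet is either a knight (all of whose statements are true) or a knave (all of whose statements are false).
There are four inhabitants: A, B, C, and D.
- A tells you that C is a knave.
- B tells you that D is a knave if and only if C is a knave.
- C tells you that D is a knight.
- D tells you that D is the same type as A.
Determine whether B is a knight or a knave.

B is a knight.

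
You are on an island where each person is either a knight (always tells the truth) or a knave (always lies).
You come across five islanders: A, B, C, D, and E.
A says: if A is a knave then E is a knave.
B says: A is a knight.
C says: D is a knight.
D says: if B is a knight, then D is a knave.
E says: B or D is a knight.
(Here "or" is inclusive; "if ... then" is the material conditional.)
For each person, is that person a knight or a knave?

Knights: C, D, and E. Knaves: A and B.

Since A is a knave, "if A is a knave then E is a knave" needs to be false, which holds.
Since B is a knave, "A is a knight" needs to be false, which holds.
C (knight): "D is a knight" — True. ✓
D is a knight, and the claim "if B is a knight, then D is a knave" is indeed True.
E (knight): "B or D is a knight" — True. ✓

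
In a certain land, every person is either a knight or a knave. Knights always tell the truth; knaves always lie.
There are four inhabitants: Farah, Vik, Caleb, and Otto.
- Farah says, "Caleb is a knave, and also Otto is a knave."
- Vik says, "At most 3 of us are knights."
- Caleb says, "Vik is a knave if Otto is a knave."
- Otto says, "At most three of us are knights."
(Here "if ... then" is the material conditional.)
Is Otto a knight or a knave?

Otto is a knight.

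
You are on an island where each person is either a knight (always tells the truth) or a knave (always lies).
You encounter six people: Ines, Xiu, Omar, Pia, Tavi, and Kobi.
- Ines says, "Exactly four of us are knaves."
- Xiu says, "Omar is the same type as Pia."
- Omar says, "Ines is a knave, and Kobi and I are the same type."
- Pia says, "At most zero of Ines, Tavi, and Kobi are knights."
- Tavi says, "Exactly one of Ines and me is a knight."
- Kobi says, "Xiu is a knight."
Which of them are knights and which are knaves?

Knights: Xiu, Tavi, and Kobi. Knaves: Ines, Omar, and Pia.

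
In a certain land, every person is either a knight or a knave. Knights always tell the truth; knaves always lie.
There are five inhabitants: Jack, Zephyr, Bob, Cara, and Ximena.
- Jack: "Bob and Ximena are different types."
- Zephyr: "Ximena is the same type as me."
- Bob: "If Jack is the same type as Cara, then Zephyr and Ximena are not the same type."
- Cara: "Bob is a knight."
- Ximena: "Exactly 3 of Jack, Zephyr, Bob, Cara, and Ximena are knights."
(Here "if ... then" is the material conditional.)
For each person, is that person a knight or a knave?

Jack is a knave, Zephyr is a knave, Bob is a knight, Cara is a knight, and Ximena is a knight.

Since Jack is a knave, "Bob and Ximena are different types" needs to be False, which holds.
Zephyr (knave): "Ximena is the same type as me" — False. ✓
Bob is a knight, so "if Jack is the same type as Cara, then Zephyr and Ximena are not the same type" must be True — and it is.
Cara is a knight, so "Bob is a knight" must be True — and it is.
Ximena is a knight, and the claim "exactly 3 of Jack, Zephyr, Bob, Cara, and Ximena are knights" is indeed True.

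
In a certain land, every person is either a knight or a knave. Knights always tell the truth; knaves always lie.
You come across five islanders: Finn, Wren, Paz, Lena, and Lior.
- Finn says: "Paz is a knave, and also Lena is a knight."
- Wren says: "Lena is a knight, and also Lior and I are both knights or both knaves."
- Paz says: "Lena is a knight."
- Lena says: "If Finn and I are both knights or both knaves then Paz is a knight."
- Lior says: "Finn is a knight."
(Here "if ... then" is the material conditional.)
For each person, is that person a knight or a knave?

Finn (knave): "Paz is a knave, and also Lena is a knight" — false. ✓
Wren is a knave; "Lena is a knight, and also Lior and I are both knights or both knaves" is false, as required.
Paz is a knave, and the claim "Lena is a knight" is indeed false.
As a knave, Lena's statement "if Finn and I are both knights or both knaves then Paz is a knight" should be false; it is.
Lior is a knave; "Finn is a knight" is false, as required.

Finn is a knave, Wren is a knave, Paz is a knave, Lena is a knave, and Lior is a knave.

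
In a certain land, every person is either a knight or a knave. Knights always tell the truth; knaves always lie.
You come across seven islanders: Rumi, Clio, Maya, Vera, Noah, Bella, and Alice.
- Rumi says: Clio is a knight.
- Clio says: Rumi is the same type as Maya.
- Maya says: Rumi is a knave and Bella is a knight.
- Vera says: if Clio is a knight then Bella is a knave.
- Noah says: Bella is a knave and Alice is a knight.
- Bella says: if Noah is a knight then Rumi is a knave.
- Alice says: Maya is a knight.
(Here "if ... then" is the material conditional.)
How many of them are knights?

4

The unique consistent assignment is Rumi=knave, Clio=knave, Maya=knight, Vera=knight, Noah=knave, Bella=knight, Alice=knight.
That has 4 knights.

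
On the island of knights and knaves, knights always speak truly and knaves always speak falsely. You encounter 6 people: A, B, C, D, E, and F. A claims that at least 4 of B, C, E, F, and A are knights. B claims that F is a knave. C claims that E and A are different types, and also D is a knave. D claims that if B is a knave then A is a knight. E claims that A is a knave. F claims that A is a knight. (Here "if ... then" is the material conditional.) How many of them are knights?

3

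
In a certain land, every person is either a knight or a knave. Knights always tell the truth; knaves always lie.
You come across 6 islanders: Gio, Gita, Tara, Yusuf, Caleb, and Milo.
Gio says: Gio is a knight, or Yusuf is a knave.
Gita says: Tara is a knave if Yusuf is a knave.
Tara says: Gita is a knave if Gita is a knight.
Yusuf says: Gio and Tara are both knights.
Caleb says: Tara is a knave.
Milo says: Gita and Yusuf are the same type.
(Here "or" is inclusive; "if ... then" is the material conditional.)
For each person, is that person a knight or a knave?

Gio is a knight, and the claim "Gio is a knight, or Yusuf is a knave" is indeed True.
Gita is a knight, so "Tara is a knave if Yusuf is a knave" must be True — and it is.
Since Tara is a knave, "Gita is a knave if Gita is a knight" needs to be False, which holds.
Yusuf (knave): "Gio and Tara are both knights" — False. ✓
Caleb is a knight, and the claim "Tara is a knave" is indeed True.
Since Milo is a knave, "Gita and Yusuf are the same type" needs to be False, which holds.

Knights: Gio, Gita, and Caleb. Knaves: Tara, Yusuf, and Milo.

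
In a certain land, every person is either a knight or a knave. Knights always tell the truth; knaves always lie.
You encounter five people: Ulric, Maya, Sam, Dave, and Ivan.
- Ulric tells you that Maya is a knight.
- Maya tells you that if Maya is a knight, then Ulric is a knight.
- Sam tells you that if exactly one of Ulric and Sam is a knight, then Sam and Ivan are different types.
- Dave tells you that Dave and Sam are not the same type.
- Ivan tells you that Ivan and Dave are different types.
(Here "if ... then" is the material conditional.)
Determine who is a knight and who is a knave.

Ulric is a knight, Maya is a knight, Sam is a knave, Dave is a knave, and Ivan is a knave.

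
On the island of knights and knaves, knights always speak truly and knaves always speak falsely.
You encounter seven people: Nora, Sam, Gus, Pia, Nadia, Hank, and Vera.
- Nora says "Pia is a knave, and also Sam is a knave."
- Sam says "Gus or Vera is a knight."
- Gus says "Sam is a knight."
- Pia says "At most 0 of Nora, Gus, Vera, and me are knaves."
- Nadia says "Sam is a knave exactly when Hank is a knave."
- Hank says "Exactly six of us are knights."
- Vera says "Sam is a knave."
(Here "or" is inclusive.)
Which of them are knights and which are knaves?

Nora (knave): "Pia is a knave, and also Sam is a knave" — false. ✓
Sam is a knight, and the claim "Gus or Vera is a knight" is indeed True.
Since Gus is a knight, "Sam is a knight" needs to be True, which holds.
Pia is a knave, and the claim "at most 0 of Nora, Gus, Vera, and me are knaves" is indeed false.
Nadia is a knave; "Sam is a knave exactly when Hank is a knave" is false, as required.
Hank is a knave, so "exactly six of us are knights" must be false — and it is.
Since Vera is a knave, "Sam is a knave" needs to be false, which holds.

Nora is a knave, Sam is a knight, Gus is a knight, Pia is a knave, Nadia is a knave, Hank is a knave, and Vera is a knave.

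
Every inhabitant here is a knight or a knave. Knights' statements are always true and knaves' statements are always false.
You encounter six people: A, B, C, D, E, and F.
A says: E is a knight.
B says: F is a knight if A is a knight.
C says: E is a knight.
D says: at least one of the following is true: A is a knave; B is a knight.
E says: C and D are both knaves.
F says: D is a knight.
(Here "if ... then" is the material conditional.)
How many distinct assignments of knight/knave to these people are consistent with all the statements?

Consistent assignments:
  A=knave, B=knight, C=knave, D=knight, E=knave, F=knight

1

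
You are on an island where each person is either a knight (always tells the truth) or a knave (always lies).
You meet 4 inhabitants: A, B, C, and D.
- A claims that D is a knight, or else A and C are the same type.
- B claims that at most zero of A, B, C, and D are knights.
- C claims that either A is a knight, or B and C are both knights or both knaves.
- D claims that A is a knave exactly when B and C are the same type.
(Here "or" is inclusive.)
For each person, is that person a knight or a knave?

A is a knight, B is a knave, C is a knight, and D is a knight.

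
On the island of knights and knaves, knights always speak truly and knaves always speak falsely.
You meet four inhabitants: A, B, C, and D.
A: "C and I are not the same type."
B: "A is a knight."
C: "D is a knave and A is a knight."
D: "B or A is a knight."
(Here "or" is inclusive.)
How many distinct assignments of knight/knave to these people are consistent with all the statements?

2

Consistent assignments:
  A=knight, B=knight, C=knave, D=knight
  A=knave, B=knave, C=knave, D=knave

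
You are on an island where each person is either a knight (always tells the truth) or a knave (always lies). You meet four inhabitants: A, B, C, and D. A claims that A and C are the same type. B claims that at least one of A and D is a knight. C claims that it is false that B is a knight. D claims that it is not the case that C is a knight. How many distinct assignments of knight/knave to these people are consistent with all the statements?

1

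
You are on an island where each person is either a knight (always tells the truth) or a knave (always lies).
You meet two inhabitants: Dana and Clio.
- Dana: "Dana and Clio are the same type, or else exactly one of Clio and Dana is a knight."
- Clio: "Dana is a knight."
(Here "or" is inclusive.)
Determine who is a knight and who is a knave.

Dana is a knight and Clio is a knight.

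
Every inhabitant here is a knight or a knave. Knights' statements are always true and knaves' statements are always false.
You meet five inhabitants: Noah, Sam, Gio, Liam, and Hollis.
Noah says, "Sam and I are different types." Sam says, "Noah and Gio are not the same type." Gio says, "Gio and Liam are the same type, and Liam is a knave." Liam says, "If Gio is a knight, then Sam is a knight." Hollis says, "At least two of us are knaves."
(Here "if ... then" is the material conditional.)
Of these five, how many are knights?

2

The unique consistent assignment is Noah=knave, Sam=knave, Gio=knave, Liam=knight, Hollis=knight.
That has 2 knights.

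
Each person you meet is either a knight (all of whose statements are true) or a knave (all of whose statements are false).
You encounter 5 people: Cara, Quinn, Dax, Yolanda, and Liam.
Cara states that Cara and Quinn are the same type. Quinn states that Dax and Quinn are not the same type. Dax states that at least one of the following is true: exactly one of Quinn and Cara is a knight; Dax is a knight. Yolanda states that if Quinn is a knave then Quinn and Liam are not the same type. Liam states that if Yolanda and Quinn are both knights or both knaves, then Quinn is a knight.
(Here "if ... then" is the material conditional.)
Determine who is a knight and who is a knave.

Suppose Cara is a knave. Then Cara's statement "Cara and Quinn are the same type" would have to be false. Checking the 16 ways to assign the others, none is consistent with every speaker.
(For instance, with Quinn=knight, Dax=knave, Yolanda=knight, Liam=knight, Dax's claim "at least one of the following is true: exactly one of Quinn and Cara is a knight; Dax is a knight" comes out true where it would need to be false.)
So Cara must be a knight, making "Cara and Quinn are the same type" true. Taking Cara=knight, Quinn=knight, Dax=knave, Yolanda=knight, Liam=knight, each remaining statement checks out:
  Quinn (knight): "Dax and Quinn are not the same type" — true. ✓
  Dax (knave): "at least one of the following is true: exactly one of Quinn and Cara is a knight; Dax is a knight" — false. ✓
  Yolanda (knight): "if Quinn is a knave then Quinn and Liam are not the same type" — true. ✓
  Liam (knight): "if Yolanda and Quinn are both knights or both knaves, then Quinn is a knight" — true. ✓
This is the unique consistent assignment.

Cara is a knight, Quinn is a knight, Dax is a knave, Yolanda is a knight, and Liam is a knight.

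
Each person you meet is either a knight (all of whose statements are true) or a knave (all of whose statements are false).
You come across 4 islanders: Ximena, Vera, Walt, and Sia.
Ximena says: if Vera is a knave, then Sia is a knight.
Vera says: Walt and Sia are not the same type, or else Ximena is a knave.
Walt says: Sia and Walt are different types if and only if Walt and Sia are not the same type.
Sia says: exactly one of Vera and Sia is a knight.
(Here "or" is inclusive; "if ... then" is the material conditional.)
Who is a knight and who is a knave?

Ximena is a knight, Vera is a knave, Walt is a knight, and Sia is a knight.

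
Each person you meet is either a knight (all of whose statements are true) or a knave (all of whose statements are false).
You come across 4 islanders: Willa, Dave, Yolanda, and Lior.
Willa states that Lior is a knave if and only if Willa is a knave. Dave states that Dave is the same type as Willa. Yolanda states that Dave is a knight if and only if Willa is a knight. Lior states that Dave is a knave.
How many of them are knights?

The unique consistent assignment is Willa=knight, Dave=knave, Yolanda=knave, Lior=knight.
That has 2 knights.

2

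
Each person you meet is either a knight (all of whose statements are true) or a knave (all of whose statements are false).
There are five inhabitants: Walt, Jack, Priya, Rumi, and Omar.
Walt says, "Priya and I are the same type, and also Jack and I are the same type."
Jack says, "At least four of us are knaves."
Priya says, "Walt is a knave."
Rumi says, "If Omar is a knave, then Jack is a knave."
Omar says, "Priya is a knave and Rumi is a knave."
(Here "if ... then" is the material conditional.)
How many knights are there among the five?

2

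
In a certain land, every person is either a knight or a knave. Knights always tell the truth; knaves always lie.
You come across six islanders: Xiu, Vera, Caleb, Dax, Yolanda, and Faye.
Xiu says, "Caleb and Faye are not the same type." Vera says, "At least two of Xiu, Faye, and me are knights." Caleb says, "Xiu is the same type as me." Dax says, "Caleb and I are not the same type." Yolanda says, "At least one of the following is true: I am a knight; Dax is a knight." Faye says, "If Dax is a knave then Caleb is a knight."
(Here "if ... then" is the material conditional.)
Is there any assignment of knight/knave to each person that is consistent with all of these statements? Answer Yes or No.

One consistent assignment: Xiu=knight, Vera=knight, Caleb=knave, Dax=knight, Yolanda=knight, Faye=knight.

Yes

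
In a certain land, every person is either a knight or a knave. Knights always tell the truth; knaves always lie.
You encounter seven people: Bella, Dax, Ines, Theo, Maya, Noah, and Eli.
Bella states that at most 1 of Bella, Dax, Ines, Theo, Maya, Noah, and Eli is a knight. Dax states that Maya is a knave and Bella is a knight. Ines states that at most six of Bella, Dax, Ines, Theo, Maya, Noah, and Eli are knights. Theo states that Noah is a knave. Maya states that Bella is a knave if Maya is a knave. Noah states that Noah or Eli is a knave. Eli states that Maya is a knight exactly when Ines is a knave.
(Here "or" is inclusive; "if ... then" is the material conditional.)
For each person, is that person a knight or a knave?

Knights: Ines, Maya, and Noah. Knaves: Bella, Dax, Theo, and Eli.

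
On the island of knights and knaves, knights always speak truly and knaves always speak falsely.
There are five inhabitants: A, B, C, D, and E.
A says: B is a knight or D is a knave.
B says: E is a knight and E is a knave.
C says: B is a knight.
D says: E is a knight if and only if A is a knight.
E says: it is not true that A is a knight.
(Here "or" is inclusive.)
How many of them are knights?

1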